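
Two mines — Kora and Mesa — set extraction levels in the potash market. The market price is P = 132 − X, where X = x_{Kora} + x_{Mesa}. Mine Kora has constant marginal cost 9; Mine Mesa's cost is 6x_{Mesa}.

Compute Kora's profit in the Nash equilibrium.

Mine Kora's profit: π = x_{Kora}(132 − (x_{Kora} + x_{Mesa})) − 9x_{Kora}.
∂π/∂x_{Kora} = 123 − 2x_{Kora} − x_{Mesa} = 0, so x_{Kora} = 61.5 − 0.5x_{Mesa}.
By the same steps for Mesa: x_{Mesa} = 63 − 0.5x_{Kora}.
Plugging x_{Mesa} into Kora's best response: x_{Kora} = 61.5 − 0.5(63 − 0.5x_{Kora}) ⇒ 0.75x_{Kora} = 30, so x_{Kora} = 40.
Then x_{Mesa} = 63 − 0.5·40 = 43.
Price P = 132 − 83 = 49.
Kora's profit: (49 − 9)·40 = 1600.

1600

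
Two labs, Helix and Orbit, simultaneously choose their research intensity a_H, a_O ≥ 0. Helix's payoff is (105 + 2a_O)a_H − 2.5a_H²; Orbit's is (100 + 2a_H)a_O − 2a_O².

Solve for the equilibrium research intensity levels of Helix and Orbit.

38.75, 44.375

Expanding Helix's payoff: 105a_H + 2a_Oa_H − 2.5a_H².
∂π/∂a_H = 105 + 2a_O − 5a_H = 0, so a_H = 21 + 0.4a_O.
Likewise for Orbit: a_O = 25 + 0.5a_H.
Substituting the second reaction function into the first: a_H = 21 + 0.4(25 + 0.5a_H), which gives 0.8a_H = 31 ⇒ a_H = 38.75.
Then a_O = 25 + 0.5·38.75 = 44.375.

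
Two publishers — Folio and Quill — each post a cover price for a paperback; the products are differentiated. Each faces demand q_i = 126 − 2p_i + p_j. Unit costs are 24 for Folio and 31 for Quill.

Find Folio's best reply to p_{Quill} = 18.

48

Folio's profit: π = (p_{Folio} − 24)(126 − 2p_{Folio} + p_{Quill}).
∂π/∂p_{Folio} = 174 − 4p_{Folio} + p_{Quill} = 0 ⇒ p_{Folio} = 43.5 + 0.25p_{Quill}.
At p_{Quill} = 18: p_{Folio} = 43.5 + 0.25·18 = 48.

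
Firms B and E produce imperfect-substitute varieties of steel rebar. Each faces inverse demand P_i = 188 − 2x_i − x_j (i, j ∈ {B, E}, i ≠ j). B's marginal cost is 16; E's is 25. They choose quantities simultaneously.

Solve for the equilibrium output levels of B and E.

Firm B's profit: π = x_B(188 − 2x_B − x_E) − 16x_B.
∂π/∂x_B = 172 − 4x_B − x_E = 0 ⇒ x_B = 43 − 0.25x_E.
Similarly x_E = 40.75 − 0.25x_B.
Plugging x_E into B's best response: x_B = 43 − 0.25(40.75 − 0.25x_B) ⇒ 0.9375x_B = 32.8125, so x_B = 35.
Then x_E = 40.75 − 0.25·35 = 32.

35, 32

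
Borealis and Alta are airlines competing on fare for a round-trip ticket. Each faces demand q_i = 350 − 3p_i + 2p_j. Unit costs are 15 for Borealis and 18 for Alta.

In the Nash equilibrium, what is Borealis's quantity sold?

Borealis's profit: π = (p_{Borealis} − 15)(350 − 3p_{Borealis} + 2p_{Alta}).
∂π/∂p_{Borealis} = 395 − 6p_{Borealis} + 2p_{Alta} = 0 ⇒ p_{Borealis} = 395/6 + (1/3)p_{Alta}.
Similarly p_{Alta} = 202/3 + (1/3)p_{Borealis}.
Plugging p_{Alta} into Borealis's best response: p_{Borealis} = 395/6 + (1/3)(202/3 + (1/3)p_{Borealis}) ⇒ (8/9)p_{Borealis} = 1589/18, so p_{Borealis} = 99.3125.
Then p_{Alta} = 202/3 + (1/3)·99.3125 = 100.4375.
q_{Borealis} = 350 − 3·99.3125 + 2·100.4375 = 252.9375.

252.9375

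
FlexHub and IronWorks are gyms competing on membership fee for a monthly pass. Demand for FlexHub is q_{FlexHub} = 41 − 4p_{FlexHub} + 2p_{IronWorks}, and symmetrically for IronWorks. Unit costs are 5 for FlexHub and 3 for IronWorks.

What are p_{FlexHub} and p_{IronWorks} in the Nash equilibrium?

9.9, 9.1

FlexHub's profit: π = (p_{FlexHub} − 5)(41 − 4p_{FlexHub} + 2p_{IronWorks}).
∂π/∂p_{FlexHub} = 61 − 8p_{FlexHub} + 2p_{IronWorks} = 0 ⇒ p_{FlexHub} = 7.625 + 0.25p_{IronWorks}.
Similarly p_{IronWorks} = 6.625 + 0.25p_{FlexHub}.
Substituting the second reaction function into the first: p_{FlexHub} = 7.625 + 0.25(6.625 + 0.25p_{FlexHub}), which gives 0.9375p_{FlexHub} = 297/32 ⇒ p_{FlexHub} = 9.9.
Then p_{IronWorks} = 6.625 + 0.25·9.9 = 9.1.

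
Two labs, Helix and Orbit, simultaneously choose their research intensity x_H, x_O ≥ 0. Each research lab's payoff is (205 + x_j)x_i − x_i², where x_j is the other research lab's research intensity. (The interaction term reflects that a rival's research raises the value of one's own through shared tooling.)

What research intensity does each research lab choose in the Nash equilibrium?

205

Helix's payoff is (205 + x_O)x_H − x_H².
∂π/∂x_H = 205 + x_O − 2x_H = 0, so x_H = 102.5 + 0.5x_O.
The game is symmetric, so in equilibrium x_O = x_H: the reaction function gives 0.5x_H = 102.5, hence x_H = 205.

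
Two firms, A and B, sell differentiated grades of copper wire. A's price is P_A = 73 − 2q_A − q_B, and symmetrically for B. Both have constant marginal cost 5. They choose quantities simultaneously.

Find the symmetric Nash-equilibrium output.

Firm A's profit: π = q_A(73 − 2q_A − q_B) − 5q_A.
∂π/∂q_A = 68 − 4q_A − q_B = 0 ⇒ q_A = 17 − 0.25q_B.
The game is symmetric, so in equilibrium q_B = q_A: the reaction function gives 1.25q_A = 17, hence q_A = 13.6.

13.6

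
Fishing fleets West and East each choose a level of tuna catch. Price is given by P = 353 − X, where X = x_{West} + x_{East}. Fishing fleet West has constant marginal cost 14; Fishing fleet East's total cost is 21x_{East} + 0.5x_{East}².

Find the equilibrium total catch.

Fishing fleet West's profit: π = x_{West}(353 − (x_{West} + x_{East})) − 14x_{West}.
∂π/∂x_{West} = 339 − 2x_{West} − x_{East} = 0, so x_{West} = 169.5 − 0.5x_{East}.
For East: ∂π/∂x_{East} = 332 − 3x_{East} − x_{West} = 0 ⇒ x_{East} = 332/3 − (1/3)x_{West}.
Solving the two reaction functions simultaneously: (1 − (−0.5)(−1/3))x_{West} = 169.5 − 0.5·(332/3), so (5/6)x_{West} = 685/6 and x_{West} = 137.
Then x_{East} = 332/3 − (1/3)·137 = 65.
Total catch: 137 + 65 = 202.

202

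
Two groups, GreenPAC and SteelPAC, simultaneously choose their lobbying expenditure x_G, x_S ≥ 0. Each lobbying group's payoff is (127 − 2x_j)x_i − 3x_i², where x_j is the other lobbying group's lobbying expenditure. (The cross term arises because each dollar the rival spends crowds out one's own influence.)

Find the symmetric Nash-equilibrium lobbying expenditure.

GreenPAC's payoff is (127 − 2x_S)x_G − 3x_G².
∂π/∂x_G = 127 − 2x_S − 6x_G = 0, so x_G = 127/6 − (1/3)x_S.
The game is symmetric, so in equilibrium x_S = x_G: the reaction function gives (4/3)x_G = 127/6, hence x_G = 15.875.

15.875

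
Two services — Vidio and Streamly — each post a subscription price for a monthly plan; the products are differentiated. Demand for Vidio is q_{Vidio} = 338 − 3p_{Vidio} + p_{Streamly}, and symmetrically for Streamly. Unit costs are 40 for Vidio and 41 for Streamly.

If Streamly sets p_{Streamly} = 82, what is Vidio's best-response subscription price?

90

Vidio's profit: π = (p_{Vidio} − 40)(338 − 3p_{Vidio} + p_{Streamly}).
∂π/∂p_{Vidio} = 458 − 6p_{Vidio} + p_{Streamly} = 0 ⇒ p_{Vidio} = 229/3 + (1/6)p_{Streamly}.
At p_{Streamly} = 82: p_{Vidio} = 229/3 + (1/6)·82 = 90.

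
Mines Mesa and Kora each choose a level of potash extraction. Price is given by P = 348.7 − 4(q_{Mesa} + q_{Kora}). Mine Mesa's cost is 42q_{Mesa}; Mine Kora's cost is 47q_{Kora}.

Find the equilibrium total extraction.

50.7

Mine Mesa's profit: π = q_{Mesa}(348.7 − 4(q_{Mesa} + q_{Kora})) − 42q_{Mesa}.
∂π/∂q_{Mesa} = 306.7 − 8q_{Mesa} − 4q_{Kora} = 0, so q_{Mesa} = 38.3375 − 0.5q_{Kora}.
By the same steps for Kora: q_{Kora} = 37.7125 − 0.5q_{Mesa}.
Solving the two reaction functions simultaneously: (1 − (−0.5)(−0.5))q_{Mesa} = 38.3375 − 0.5·37.7125, so 0.75q_{Mesa} = 3117/160 and q_{Mesa} = 25.975.
Then q_{Kora} = 37.7125 − 0.5·25.975 = 24.725.
Total extraction: 25.975 + 24.725 = 50.7.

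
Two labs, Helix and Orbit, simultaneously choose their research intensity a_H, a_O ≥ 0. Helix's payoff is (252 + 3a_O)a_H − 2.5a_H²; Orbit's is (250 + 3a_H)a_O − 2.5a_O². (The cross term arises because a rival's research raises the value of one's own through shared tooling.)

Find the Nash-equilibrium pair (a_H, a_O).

125.625, 125.375

Expanding Helix's payoff: 252a_H + 3a_Oa_H − 2.5a_H².
∂π/∂a_H = 252 + 3a_O − 5a_H = 0, so a_H = 50.4 + 0.6a_O.
Likewise for Orbit: a_O = 50 + 0.6a_H.
Substituting the second reaction function into the first: a_H = 50.4 + 0.6(50 + 0.6a_H), which gives 0.64a_H = 80.4 ⇒ a_H = 125.625.
Then a_O = 50 + 0.6·125.625 = 125.375.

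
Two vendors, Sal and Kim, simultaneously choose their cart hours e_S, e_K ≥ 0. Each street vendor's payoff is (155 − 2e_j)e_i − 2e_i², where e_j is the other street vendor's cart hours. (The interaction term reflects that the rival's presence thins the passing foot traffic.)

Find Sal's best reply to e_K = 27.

Sal's payoff is (155 − 2e_K)e_S − 2e_S².
∂π/∂e_S = 155 − 2e_K − 4e_S = 0, so e_S = 38.75 − 0.5e_K.
At e_K = 27: e_S = 38.75 − 0.5·27 = 25.25.

25.25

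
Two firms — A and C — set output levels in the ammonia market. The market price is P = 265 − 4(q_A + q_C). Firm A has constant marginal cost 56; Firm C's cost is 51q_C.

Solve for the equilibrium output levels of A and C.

17, 18.25

Firm A's profit: π = q_A(265 − 4(q_A + q_C)) − 56q_A.
∂π/∂q_A = 209 − 8q_A − 4q_C = 0, so q_A = 26.125 − 0.5q_C.
By the same steps for C: q_C = 26.75 − 0.5q_A.
Plugging q_C into A's best response: q_A = 26.125 − 0.5(26.75 − 0.5q_A) ⇒ 0.75q_A = 12.75, so q_A = 17.
Then q_C = 26.75 − 0.5·17 = 18.25.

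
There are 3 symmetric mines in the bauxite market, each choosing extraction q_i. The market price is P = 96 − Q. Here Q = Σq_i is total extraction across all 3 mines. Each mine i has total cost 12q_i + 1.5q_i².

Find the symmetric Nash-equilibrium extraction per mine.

12

A representative mine's profit is π_i = q_i(96 − Q) − 12q_i − 1.5q_i², with Q = q_i + Σ_{j≠i} q_j.
First-order condition: 84 − 5q_i − Σ_{j≠i} q_j = 0.
With identical mines, set every q_j = q: then 84 − 5q − 2q = 0, i.e. q = 84/7 = 12.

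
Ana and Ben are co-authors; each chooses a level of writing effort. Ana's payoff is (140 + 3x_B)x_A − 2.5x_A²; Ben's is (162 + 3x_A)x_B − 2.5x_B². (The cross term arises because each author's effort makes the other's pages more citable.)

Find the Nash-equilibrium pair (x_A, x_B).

Expanding Ana's payoff: 140x_A + 3x_Bx_A − 2.5x_A².
∂π/∂x_A = 140 + 3x_B − 5x_A = 0, so x_A = 28 + 0.6x_B.
Likewise for Ben: x_B = 32.4 + 0.6x_A.
Solving the two reaction functions simultaneously: (1 − (0.6)(0.6))x_A = 28 + 0.6·32.4, so 0.64x_A = 47.44 and x_A = 74.125.
Then x_B = 32.4 + 0.6·74.125 = 76.875.

74.125, 76.875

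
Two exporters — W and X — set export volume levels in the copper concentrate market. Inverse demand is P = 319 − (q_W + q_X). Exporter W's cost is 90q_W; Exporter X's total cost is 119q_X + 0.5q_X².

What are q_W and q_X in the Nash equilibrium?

Exporter W's profit: π = q_W(319 − (q_W + q_X)) − 90q_W.
∂π/∂q_W = 229 − 2q_W − q_X = 0, so q_W = 114.5 − 0.5q_X.
For X: ∂π/∂q_X = 200 − 3q_X − q_W = 0 ⇒ q_X = 200/3 − (1/3)q_W.
Solving the two reaction functions simultaneously: (1 − (−0.5)(−1/3))q_W = 114.5 − 0.5·(200/3), so (5/6)q_W = 487/6 and q_W = 97.4.
Then q_X = 200/3 − (1/3)·97.4 = 34.2.

97.4, 34.2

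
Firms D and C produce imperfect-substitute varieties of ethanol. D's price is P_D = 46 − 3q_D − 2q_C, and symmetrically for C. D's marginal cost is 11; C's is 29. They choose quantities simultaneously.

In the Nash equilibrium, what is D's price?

27.5

Firm D's profit: π = q_D(46 − 3q_D − 2q_C) − 11q_D.
∂π/∂q_D = 35 − 6q_D − 2q_C = 0 ⇒ q_D = 35/6 − (1/3)q_C.
Similarly q_C = 17/6 − (1/3)q_D.
Plugging q_C into D's best response: q_D = 35/6 − (1/3)(17/6 − (1/3)q_D) ⇒ (8/9)q_D = 44/9, so q_D = 5.5.
Then q_C = 17/6 − (1/3)·5.5 = 1.
P_D = 46 − 3·5.5 − 2·1 = 27.5.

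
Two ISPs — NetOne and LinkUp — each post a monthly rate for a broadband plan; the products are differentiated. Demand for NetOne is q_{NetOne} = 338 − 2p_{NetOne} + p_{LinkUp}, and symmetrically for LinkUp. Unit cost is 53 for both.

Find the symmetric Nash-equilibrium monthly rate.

148

NetOne's profit: π = (p_{NetOne} − 53)(338 − 2p_{NetOne} + p_{LinkUp}).
∂π/∂p_{NetOne} = 444 − 4p_{NetOne} + p_{LinkUp} = 0 ⇒ p_{NetOne} = 111 + 0.25p_{LinkUp}.
Setting p_{NetOne} = p_{LinkUp} in the reaction function: p_{NetOne} = 111 + 0.25p_{NetOne}, so p_{NetOne} = 111 / 0.75 = 148.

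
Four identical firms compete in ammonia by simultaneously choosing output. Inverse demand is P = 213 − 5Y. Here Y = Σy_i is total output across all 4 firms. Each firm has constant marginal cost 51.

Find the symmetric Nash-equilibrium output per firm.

A representative firm's profit is π_i = y_i(213 − 5Y) − 51y_i, with Y = y_i + Σ_{j≠i} y_j.
First-order condition: 162 − 10y_i − 5Σ_{j≠i} y_j = 0.
In a symmetric equilibrium every firm chooses the same y, so Σ_{j≠i} y_j = 3y. The condition becomes 162 − 25y = 0, giving y = 162/25 = 6.48.

6.48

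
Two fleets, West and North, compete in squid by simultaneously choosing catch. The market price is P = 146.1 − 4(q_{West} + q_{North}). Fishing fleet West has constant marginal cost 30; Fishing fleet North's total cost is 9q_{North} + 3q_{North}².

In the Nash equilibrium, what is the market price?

Fishing fleet West's profit: π = q_{West}(146.1 − 4(q_{West} + q_{North})) − 30q_{West}.
∂π/∂q_{West} = 116.1 − 8q_{West} − 4q_{North} = 0, so q_{West} = 14.5125 − 0.5q_{North}.
For North: ∂π/∂q_{North} = 137.1 − 14q_{North} − 4q_{West} = 0 ⇒ q_{North} = 1371/140 − (2/7)q_{West}.
Substituting the second reaction function into the first: q_{West} = 14.5125 − 0.5(1371/140 − (2/7)q_{West}), which gives (6/7)q_{West} = 1077/112 ⇒ q_{West} = 359/32.
Then q_{North} = 1371/140 − (2/7)·(359/32) = 6.5875.
Equilibrium price: P = 146.1 − 4·(2849/160) = 74.875.

74.875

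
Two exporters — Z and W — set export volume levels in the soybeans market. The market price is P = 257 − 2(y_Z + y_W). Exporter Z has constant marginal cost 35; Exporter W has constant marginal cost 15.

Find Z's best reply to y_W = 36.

37.5

Exporter Z's profit: π = y_Z(257 − 2(y_Z + y_W)) − 35y_Z.
∂π/∂y_Z = 222 − 4y_Z − 2y_W = 0, so y_Z = 55.5 − 0.5y_W.
At y_W = 36: y_Z = 55.5 − 0.5·36 = 37.5.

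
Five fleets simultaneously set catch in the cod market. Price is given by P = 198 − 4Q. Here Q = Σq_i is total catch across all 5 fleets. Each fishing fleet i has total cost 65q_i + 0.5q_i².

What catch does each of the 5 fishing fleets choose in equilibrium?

5.32

A representative fishing fleet's profit is π_i = q_i(198 − 4Q) − 65q_i − 0.5q_i², with Q = q_i + Σ_{j≠i} q_j.
First-order condition: 133 − 9q_i − 4Σ_{j≠i} q_j = 0.
With identical fishing fleets, set every q_j = q: then 133 − 9q − 16q = 0, i.e. q = 133/25 = 5.32.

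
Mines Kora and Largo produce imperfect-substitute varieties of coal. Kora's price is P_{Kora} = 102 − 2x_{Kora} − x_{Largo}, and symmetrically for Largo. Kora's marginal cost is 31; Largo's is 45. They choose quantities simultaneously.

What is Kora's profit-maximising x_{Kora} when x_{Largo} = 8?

Mine Kora's profit: π = x_{Kora}(102 − 2x_{Kora} − x_{Largo}) − 31x_{Kora}.
∂π/∂x_{Kora} = 71 − 4x_{Kora} − x_{Largo} = 0 ⇒ x_{Kora} = 17.75 − 0.25x_{Largo}.
At x_{Largo} = 8: x_{Kora} = 17.75 − 0.25·8 = 15.75.

15.75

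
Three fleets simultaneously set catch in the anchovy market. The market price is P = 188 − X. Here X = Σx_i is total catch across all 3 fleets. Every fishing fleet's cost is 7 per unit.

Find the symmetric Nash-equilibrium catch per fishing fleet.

45.25

A representative fishing fleet's profit is π_i = x_i(188 − X) − 7x_i, with X = x_i + Σ_{j≠i} x_j.
First-order condition: 181 − 2x_i − Σ_{j≠i} x_j = 0.
With identical fishing fleets, set every x_j = x: then 181 − 2x − 2x = 0, i.e. x = 181/4 = 45.25.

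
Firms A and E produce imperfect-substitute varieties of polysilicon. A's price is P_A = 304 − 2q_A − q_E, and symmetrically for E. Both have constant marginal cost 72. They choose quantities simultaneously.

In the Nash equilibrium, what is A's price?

164.8

Firm A's profit: π = q_A(304 − 2q_A − q_E) − 72q_A.
∂π/∂q_A = 232 − 4q_A − q_E = 0 ⇒ q_A = 58 − 0.25q_E.
Setting q_A = q_E in the reaction function: q_A = 58 − 0.25q_A, so q_A = 58 / 1.25 = 46.4.
P_A = 304 − 2·46.4 − 46.4 = 164.8.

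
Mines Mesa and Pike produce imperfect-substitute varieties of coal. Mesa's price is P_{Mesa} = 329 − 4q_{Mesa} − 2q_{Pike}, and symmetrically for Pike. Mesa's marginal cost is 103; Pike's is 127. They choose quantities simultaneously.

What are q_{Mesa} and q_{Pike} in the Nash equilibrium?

23.4, 19.4

Mine Mesa's profit: π = q_{Mesa}(329 − 4q_{Mesa} − 2q_{Pike}) − 103q_{Mesa}.
∂π/∂q_{Mesa} = 226 − 8q_{Mesa} − 2q_{Pike} = 0 ⇒ q_{Mesa} = 28.25 − 0.25q_{Pike}.
Similarly q_{Pike} = 25.25 − 0.25q_{Mesa}.
Solving the two reaction functions simultaneously: (1 − (−0.25)(−0.25))q_{Mesa} = 28.25 − 0.25·25.25, so 0.9375q_{Mesa} = 21.9375 and q_{Mesa} = 23.4.
Then q_{Pike} = 25.25 − 0.25·23.4 = 19.4.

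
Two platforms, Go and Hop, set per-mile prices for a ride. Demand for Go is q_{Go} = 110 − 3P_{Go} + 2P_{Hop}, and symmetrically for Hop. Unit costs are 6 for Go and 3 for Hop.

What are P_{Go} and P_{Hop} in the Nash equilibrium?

Go's profit: π = (P_{Go} − 6)(110 − 3P_{Go} + 2P_{Hop}).
∂π/∂P_{Go} = 128 − 6P_{Go} + 2P_{Hop} = 0 ⇒ P_{Go} = 64/3 + (1/3)P_{Hop}.
Similarly P_{Hop} = 119/6 + (1/3)P_{Go}.
Solving the two reaction functions simultaneously: (1 − (1/3)(1/3))P_{Go} = 64/3 + (1/3)·(119/6), so (8/9)P_{Go} = 503/18 and P_{Go} = 31.4375.
Then P_{Hop} = 119/6 + (1/3)·31.4375 = 30.3125.

31.4375, 30.3125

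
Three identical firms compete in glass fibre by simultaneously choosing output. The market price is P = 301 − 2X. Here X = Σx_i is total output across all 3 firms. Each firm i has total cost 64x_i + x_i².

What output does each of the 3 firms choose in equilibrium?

23.7

A representative firm's profit is π_i = x_i(301 − 2X) − 64x_i − x_i², with X = x_i + Σ_{j≠i} x_j.
First-order condition: 237 − 6x_i − 2Σ_{j≠i} x_j = 0.
In a symmetric equilibrium every firm chooses the same x, so Σ_{j≠i} x_j = 2x. The condition becomes 237 − 10x = 0, giving x = 237/10 = 23.7.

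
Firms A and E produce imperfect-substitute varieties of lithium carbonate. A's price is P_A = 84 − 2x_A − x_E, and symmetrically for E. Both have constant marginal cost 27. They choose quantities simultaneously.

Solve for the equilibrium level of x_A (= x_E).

Firm A's profit: π = x_A(84 − 2x_A − x_E) − 27x_A.
∂π/∂x_A = 57 − 4x_A − x_E = 0 ⇒ x_A = 14.25 − 0.25x_E.
The game is symmetric, so in equilibrium x_E = x_A: the reaction function gives 1.25x_A = 14.25, hence x_A = 11.4.

11.4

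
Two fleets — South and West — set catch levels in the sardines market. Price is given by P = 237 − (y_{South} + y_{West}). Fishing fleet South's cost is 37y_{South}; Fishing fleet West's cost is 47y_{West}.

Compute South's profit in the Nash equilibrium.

Fishing fleet South's profit: π = y_{South}(237 − (y_{South} + y_{West})) − 37y_{South}.
∂π/∂y_{South} = 200 − 2y_{South} − y_{West} = 0, so y_{South} = 100 − 0.5y_{West}.
By the same steps for West: y_{West} = 95 − 0.5y_{South}.
Substituting the second reaction function into the first: y_{South} = 100 − 0.5(95 − 0.5y_{South}), which gives 0.75y_{South} = 52.5 ⇒ y_{South} = 70.
Then y_{West} = 95 − 0.5·70 = 60.
Price P = 237 − 130 = 107.
South's profit: (107 − 37)·70 = 4900.

4900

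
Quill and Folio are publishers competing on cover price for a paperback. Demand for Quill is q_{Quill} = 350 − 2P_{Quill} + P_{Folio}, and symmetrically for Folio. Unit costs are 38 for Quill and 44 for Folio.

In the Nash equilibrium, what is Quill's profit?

Quill's profit: π = (P_{Quill} − 38)(350 − 2P_{Quill} + P_{Folio}).
∂π/∂P_{Quill} = 426 − 4P_{Quill} + P_{Folio} = 0 ⇒ P_{Quill} = 106.5 + 0.25P_{Folio}.
Similarly P_{Folio} = 109.5 + 0.25P_{Quill}.
Solving the two reaction functions simultaneously: (1 − (0.25)(0.25))P_{Quill} = 106.5 + 0.25·109.5, so 0.9375P_{Quill} = 133.875 and P_{Quill} = 142.8.
Then P_{Folio} = 109.5 + 0.25·142.8 = 145.2.
q_{Quill} = 350 − 2·142.8 + 145.2 = 209.6.
Profit = (142.8 − 38)·209.6 = 21966.08.

21966.08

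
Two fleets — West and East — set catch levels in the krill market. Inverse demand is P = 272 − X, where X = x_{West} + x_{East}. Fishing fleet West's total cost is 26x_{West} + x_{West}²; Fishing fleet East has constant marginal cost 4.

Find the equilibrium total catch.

150

Fishing fleet West's profit: π = x_{West}(272 − (x_{West} + x_{East})) − 26x_{West} − x_{West}².
∂π/∂x_{West} = 246 − 4x_{West} − x_{East} = 0, so x_{West} = 61.5 − 0.25x_{East}.
For East: ∂π/∂x_{East} = 268 − 2x_{East} − x_{West} = 0 ⇒ x_{East} = 134 − 0.5x_{West}.
Plugging x_{East} into West's best response: x_{West} = 61.5 − 0.25(134 − 0.5x_{West}) ⇒ 0.875x_{West} = 28, so x_{West} = 32.
Then x_{East} = 134 − 0.5·32 = 118.
Total catch: 32 + 118 = 150.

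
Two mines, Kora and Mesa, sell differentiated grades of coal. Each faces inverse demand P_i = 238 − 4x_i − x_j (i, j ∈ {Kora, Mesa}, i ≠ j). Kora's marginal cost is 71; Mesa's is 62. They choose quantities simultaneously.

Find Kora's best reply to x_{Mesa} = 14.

19.125

Mine Kora's profit: π = x_{Kora}(238 − 4x_{Kora} − x_{Mesa}) − 71x_{Kora}.
∂π/∂x_{Kora} = 167 − 8x_{Kora} − x_{Mesa} = 0 ⇒ x_{Kora} = 20.875 − 0.125x_{Mesa}.
At x_{Mesa} = 14: x_{Kora} = 20.875 − 0.125·14 = 19.125.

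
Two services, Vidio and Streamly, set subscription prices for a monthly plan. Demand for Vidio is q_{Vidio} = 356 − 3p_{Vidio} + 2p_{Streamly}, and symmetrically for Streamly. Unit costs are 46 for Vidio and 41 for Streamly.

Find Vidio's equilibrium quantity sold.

229.6875

Vidio's profit: π = (p_{Vidio} − 46)(356 − 3p_{Vidio} + 2p_{Streamly}).
∂π/∂p_{Vidio} = 494 − 6p_{Vidio} + 2p_{Streamly} = 0 ⇒ p_{Vidio} = 247/3 + (1/3)p_{Streamly}.
Similarly p_{Streamly} = 479/6 + (1/3)p_{Vidio}.
Substituting the second reaction function into the first: p_{Vidio} = 247/3 + (1/3)(479/6 + (1/3)p_{Vidio}), which gives (8/9)p_{Vidio} = 1961/18 ⇒ p_{Vidio} = 122.5625.
Then p_{Streamly} = 479/6 + (1/3)·122.5625 = 120.6875.
q_{Vidio} = 356 − 3·122.5625 + 2·120.6875 = 229.6875.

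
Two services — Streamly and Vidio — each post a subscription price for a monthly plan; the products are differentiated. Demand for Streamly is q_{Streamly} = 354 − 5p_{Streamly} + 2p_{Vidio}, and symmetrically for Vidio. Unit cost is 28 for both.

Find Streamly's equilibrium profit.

5695.3125

Streamly's profit: π = (p_{Streamly} − 28)(354 − 5p_{Streamly} + 2p_{Vidio}).
∂π/∂p_{Streamly} = 494 − 10p_{Streamly} + 2p_{Vidio} = 0 ⇒ p_{Streamly} = 49.4 + 0.2p_{Vidio}.
By symmetry p_{Vidio} = p_{Streamly}; substituting into the reaction function, 0.8p_{Streamly} = 49.4 and p_{Streamly} = 61.75.
q_{Streamly} = 354 − 5·61.75 + 2·61.75 = 168.75.
Profit = (61.75 − 28)·168.75 = 5695.3125.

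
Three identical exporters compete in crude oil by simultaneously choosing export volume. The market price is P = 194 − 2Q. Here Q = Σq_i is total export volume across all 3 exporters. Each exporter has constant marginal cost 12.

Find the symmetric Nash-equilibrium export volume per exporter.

A representative exporter's profit is π_i = q_i(194 − 2Q) − 12q_i, with Q = q_i + Σ_{j≠i} q_j.
First-order condition: 182 − 4q_i − 2Σ_{j≠i} q_j = 0.
With identical exporters, set every q_j = q: then 182 − 4q − 4q = 0, i.e. q = 182/8 = 22.75.

22.75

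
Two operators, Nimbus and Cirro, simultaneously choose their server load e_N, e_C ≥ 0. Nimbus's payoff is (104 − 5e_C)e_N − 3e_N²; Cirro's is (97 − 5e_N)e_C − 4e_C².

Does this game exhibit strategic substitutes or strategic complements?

Expanding Nimbus's payoff: 104e_N − 5e_Ce_N − 3e_N².
∂π/∂e_N = 104 − 5e_C − 6e_N = 0, so e_N = 52/3 − (5/6)e_C.
The best-response slope de_N/de_C = −5/6 < 0: the reaction function is downward-sloping, so the choices are strategic substitutes.

strategic substitutes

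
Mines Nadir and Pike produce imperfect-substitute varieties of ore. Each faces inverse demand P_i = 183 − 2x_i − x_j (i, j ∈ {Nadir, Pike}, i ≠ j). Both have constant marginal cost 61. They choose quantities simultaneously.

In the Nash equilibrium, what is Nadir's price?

109.8

Mine Nadir's profit: π = x_{Nadir}(183 − 2x_{Nadir} − x_{Pike}) − 61x_{Nadir}.
∂π/∂x_{Nadir} = 122 − 4x_{Nadir} − x_{Pike} = 0 ⇒ x_{Nadir} = 30.5 − 0.25x_{Pike}.
The game is symmetric, so in equilibrium x_{Pike} = x_{Nadir}: the reaction function gives 1.25x_{Nadir} = 30.5, hence x_{Nadir} = 24.4.
P_{Nadir} = 183 − 2·24.4 − 24.4 = 109.8.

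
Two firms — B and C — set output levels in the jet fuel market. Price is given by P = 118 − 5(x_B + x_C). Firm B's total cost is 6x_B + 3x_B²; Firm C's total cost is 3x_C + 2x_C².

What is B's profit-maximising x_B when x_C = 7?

Firm B's profit: π = x_B(118 − 5(x_B + x_C)) − 6x_B − 3x_B².
∂π/∂x_B = 112 − 16x_B − 5x_C = 0, so x_B = 7 − 0.3125x_C.
At x_C = 7: x_B = 7 − 0.3125·7 = 4.8125.

4.8125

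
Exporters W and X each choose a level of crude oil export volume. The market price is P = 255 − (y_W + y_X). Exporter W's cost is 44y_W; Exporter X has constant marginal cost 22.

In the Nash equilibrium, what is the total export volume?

Exporter W's profit: π = y_W(255 − (y_W + y_X)) − 44y_W.
∂π/∂y_W = 211 − 2y_W − y_X = 0, so y_W = 105.5 − 0.5y_X.
By the same steps for X: y_X = 116.5 − 0.5y_W.
Plugging y_X into W's best response: y_W = 105.5 − 0.5(116.5 − 0.5y_W) ⇒ 0.75y_W = 47.25, so y_W = 63.
Then y_X = 116.5 − 0.5·63 = 85.
Total export volume: 63 + 85 = 148.

148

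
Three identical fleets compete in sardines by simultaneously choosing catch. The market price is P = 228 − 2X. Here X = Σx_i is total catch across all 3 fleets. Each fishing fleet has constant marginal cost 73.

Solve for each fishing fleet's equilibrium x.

A representative fishing fleet's profit is π_i = x_i(228 − 2X) − 73x_i, with X = x_i + Σ_{j≠i} x_j.
First-order condition: 155 − 4x_i − 2Σ_{j≠i} x_j = 0.
Imposing symmetry (x_j = x for all j) turns Σ_{j≠i} x_j into 2x, so 155 = 8x and x = 19.375.

19.375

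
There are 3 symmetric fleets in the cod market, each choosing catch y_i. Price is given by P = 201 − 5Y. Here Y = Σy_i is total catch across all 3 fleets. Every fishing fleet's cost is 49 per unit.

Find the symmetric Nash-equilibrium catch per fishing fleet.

7.6

A representative fishing fleet's profit is π_i = y_i(201 − 5Y) − 49y_i, with Y = y_i + Σ_{j≠i} y_j.
First-order condition: 152 − 10y_i − 5Σ_{j≠i} y_j = 0.
Imposing symmetry (y_j = y for all j) turns Σ_{j≠i} y_j into 2y, so 152 = 20y and y = 7.6.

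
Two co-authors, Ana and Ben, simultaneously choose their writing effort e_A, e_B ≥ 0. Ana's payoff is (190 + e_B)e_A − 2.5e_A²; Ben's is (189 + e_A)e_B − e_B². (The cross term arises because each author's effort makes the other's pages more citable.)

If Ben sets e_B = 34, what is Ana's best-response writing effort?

44.8

Expanding Ana's payoff: 190e_A + e_Be_A − 2.5e_A².
∂π/∂e_A = 190 + e_B − 5e_A = 0, so e_A = 38 + 0.2e_B.
At e_B = 34: e_A = 38 + 0.2·34 = 44.8.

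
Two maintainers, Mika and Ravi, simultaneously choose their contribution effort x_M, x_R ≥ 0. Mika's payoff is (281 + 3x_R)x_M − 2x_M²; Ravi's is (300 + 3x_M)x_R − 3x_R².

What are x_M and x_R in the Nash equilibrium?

Expanding Mika's payoff: 281x_M + 3x_Rx_M − 2x_M².
∂π/∂x_M = 281 + 3x_R − 4x_M = 0, so x_M = 70.25 + 0.75x_R.
Likewise for Ravi: x_R = 50 + 0.5x_M.
Plugging x_R into Mika's best response: x_M = 70.25 + 0.75(50 + 0.5x_M) ⇒ 0.625x_M = 107.75, so x_M = 172.4.
Then x_R = 50 + 0.5·172.4 = 136.2.

172.4, 136.2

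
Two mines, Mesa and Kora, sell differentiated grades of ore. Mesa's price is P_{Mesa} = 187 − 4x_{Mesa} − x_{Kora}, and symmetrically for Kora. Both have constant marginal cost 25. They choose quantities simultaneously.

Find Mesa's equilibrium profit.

1296

Mine Mesa's profit: π = x_{Mesa}(187 − 4x_{Mesa} − x_{Kora}) − 25x_{Mesa}.
∂π/∂x_{Mesa} = 162 − 8x_{Mesa} − x_{Kora} = 0 ⇒ x_{Mesa} = 20.25 − 0.125x_{Kora}.
Setting x_{Mesa} = x_{Kora} in the reaction function: x_{Mesa} = 20.25 − 0.125x_{Mesa}, so x_{Mesa} = 20.25 / 1.125 = 18.
P_{Mesa} = 187 − 4·18 − 18 = 97.
Profit = (97 − 25)·18 = 1296.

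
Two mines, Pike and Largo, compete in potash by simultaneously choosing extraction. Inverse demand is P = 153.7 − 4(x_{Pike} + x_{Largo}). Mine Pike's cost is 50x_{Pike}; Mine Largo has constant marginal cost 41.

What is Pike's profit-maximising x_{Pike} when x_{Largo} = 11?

Mine Pike's profit: π = x_{Pike}(153.7 − 4(x_{Pike} + x_{Largo})) − 50x_{Pike}.
∂π/∂x_{Pike} = 103.7 − 8x_{Pike} − 4x_{Largo} = 0, so x_{Pike} = 12.9625 − 0.5x_{Largo}.
At x_{Largo} = 11: x_{Pike} = 12.9625 − 0.5·11 = 7.4625.

7.4625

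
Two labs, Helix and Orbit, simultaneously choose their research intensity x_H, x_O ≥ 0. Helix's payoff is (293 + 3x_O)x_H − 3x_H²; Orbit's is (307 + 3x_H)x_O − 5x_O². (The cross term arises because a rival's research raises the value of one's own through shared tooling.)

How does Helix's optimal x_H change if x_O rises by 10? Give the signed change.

5

Expanding Helix's payoff: 293x_H + 3x_Ox_H − 3x_H².
∂π/∂x_H = 293 + 3x_O − 6x_H = 0, so x_H = 293/6 + 0.5x_O.
The reaction-function slope is 0.5, so a 10-unit rise in x_O moves x_H by 0.5 × 10 = 5. Helix's best response rises — the actions are strategic complements.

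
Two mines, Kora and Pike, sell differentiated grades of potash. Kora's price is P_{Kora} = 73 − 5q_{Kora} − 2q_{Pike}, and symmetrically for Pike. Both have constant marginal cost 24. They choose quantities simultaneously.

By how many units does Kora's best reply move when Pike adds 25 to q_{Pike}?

Mine Kora's profit: π = q_{Kora}(73 − 5q_{Kora} − 2q_{Pike}) − 24q_{Kora}.
∂π/∂q_{Kora} = 49 − 10q_{Kora} − 2q_{Pike} = 0 ⇒ q_{Kora} = 4.9 − 0.2q_{Pike}.
The reaction-function slope is −0.2, so a 25-unit rise in q_{Pike} moves q_{Kora} by −0.2 × 25 = −5. Kora's best response falls — the actions are strategic substitutes.

-5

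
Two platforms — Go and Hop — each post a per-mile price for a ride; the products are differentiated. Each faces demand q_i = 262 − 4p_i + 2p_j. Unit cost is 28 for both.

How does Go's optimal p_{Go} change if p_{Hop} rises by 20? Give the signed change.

5

Go's profit: π = (p_{Go} − 28)(262 − 4p_{Go} + 2p_{Hop}).
∂π/∂p_{Go} = 374 − 8p_{Go} + 2p_{Hop} = 0 ⇒ p_{Go} = 46.75 + 0.25p_{Hop}.
The reaction-function slope is 0.25, so a 20-unit rise in p_{Hop} moves p_{Go} by 0.25 × 20 = 5. Go's best response rises — the actions are strategic complements.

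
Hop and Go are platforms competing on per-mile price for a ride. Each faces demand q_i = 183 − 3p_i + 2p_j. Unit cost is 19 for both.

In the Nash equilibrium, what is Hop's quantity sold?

Hop's profit: π = (p_{Hop} − 19)(183 − 3p_{Hop} + 2p_{Go}).
∂π/∂p_{Hop} = 240 − 6p_{Hop} + 2p_{Go} = 0 ⇒ p_{Hop} = 40 + (1/3)p_{Go}.
By symmetry p_{Go} = p_{Hop}; substituting into the reaction function, (2/3)p_{Hop} = 40 and p_{Hop} = 60.
q_{Hop} = 183 − 3·60 + 2·60 = 123.

123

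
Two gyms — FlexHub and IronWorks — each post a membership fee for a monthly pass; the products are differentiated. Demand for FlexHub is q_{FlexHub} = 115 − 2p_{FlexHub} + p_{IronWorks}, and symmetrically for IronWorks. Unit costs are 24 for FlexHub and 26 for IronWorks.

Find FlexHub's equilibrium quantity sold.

FlexHub's profit: π = (p_{FlexHub} − 24)(115 − 2p_{FlexHub} + p_{IronWorks}).
∂π/∂p_{FlexHub} = 163 − 4p_{FlexHub} + p_{IronWorks} = 0 ⇒ p_{FlexHub} = 40.75 + 0.25p_{IronWorks}.
Similarly p_{IronWorks} = 41.75 + 0.25p_{FlexHub}.
Plugging p_{IronWorks} into FlexHub's best response: p_{FlexHub} = 40.75 + 0.25(41.75 + 0.25p_{FlexHub}) ⇒ 0.9375p_{FlexHub} = 51.1875, so p_{FlexHub} = 54.6.
Then p_{IronWorks} = 41.75 + 0.25·54.6 = 55.4.
q_{FlexHub} = 115 − 2·54.6 + 55.4 = 61.2.

61.2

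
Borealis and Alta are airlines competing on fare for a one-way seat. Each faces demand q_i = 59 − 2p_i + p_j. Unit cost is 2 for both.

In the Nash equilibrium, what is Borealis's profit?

Borealis's profit: π = (p_{Borealis} − 2)(59 − 2p_{Borealis} + p_{Alta}).
∂π/∂p_{Borealis} = 63 − 4p_{Borealis} + p_{Alta} = 0 ⇒ p_{Borealis} = 15.75 + 0.25p_{Alta}.
By symmetry p_{Alta} = p_{Borealis}; substituting into the reaction function, 0.75p_{Borealis} = 15.75 and p_{Borealis} = 21.
q_{Borealis} = 59 − 2·21 + 21 = 38.
Profit = (21 − 2)·38 = 722.

722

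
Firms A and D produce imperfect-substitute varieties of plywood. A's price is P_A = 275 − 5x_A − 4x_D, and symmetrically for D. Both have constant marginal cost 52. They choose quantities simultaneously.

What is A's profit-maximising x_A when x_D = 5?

Firm A's profit: π = x_A(275 − 5x_A − 4x_D) − 52x_A.
∂π/∂x_A = 223 − 10x_A − 4x_D = 0 ⇒ x_A = 22.3 − 0.4x_D.
At x_D = 5: x_A = 22.3 − 0.4·5 = 20.3.

20.3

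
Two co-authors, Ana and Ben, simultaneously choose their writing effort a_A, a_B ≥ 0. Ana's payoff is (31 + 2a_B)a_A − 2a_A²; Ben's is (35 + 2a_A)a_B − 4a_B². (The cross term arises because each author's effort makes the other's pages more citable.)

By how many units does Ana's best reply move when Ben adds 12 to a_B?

Expanding Ana's payoff: 31a_A + 2a_Ba_A − 2a_A².
∂π/∂a_A = 31 + 2a_B − 4a_A = 0, so a_A = 7.75 + 0.5a_B.
The reaction-function slope is 0.5, so a 12-unit rise in a_B moves a_A by 0.5 × 12 = 6. Ana's best response rises — the actions are strategic complements.

6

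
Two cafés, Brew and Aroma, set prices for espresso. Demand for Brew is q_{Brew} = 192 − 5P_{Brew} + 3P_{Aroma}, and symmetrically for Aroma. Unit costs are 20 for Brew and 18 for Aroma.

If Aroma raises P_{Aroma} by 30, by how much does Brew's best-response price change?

9

Brew's profit: π = (P_{Brew} − 20)(192 − 5P_{Brew} + 3P_{Aroma}).
∂π/∂P_{Brew} = 292 − 10P_{Brew} + 3P_{Aroma} = 0 ⇒ P_{Brew} = 29.2 + 0.3P_{Aroma}.
The reaction-function slope is 0.3, so a 30-unit rise in P_{Aroma} moves P_{Brew} by 0.3 × 30 = 9. Brew's best response rises — the actions are strategic complements.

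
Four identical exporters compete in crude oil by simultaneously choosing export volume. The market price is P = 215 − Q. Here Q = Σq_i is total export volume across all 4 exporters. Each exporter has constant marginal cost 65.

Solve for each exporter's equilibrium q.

30

A representative exporter's profit is π_i = q_i(215 − Q) − 65q_i, with Q = q_i + Σ_{j≠i} q_j.
First-order condition: 150 − 2q_i − Σ_{j≠i} q_j = 0.
Imposing symmetry (q_j = q for all j) turns Σ_{j≠i} q_j into 3q, so 150 = 5q and q = 30.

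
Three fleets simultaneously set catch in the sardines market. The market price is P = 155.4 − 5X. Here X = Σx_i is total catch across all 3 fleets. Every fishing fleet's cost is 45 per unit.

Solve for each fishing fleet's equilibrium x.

A representative fishing fleet's profit is π_i = x_i(155.4 − 5X) − 45x_i, with X = x_i + Σ_{j≠i} x_j.
First-order condition: 110.4 − 10x_i − 5Σ_{j≠i} x_j = 0.
Imposing symmetry (x_j = x for all j) turns Σ_{j≠i} x_j into 2x, so 110.4 = 20x and x = 5.52.

5.52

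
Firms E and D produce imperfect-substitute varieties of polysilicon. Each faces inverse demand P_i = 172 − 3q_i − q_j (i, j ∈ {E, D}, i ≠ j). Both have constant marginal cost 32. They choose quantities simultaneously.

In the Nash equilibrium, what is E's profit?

Firm E's profit: π = q_E(172 − 3q_E − q_D) − 32q_E.
∂π/∂q_E = 140 − 6q_E − q_D = 0 ⇒ q_E = 70/3 − (1/6)q_D.
The game is symmetric, so in equilibrium q_D = q_E: the reaction function gives (7/6)q_E = 70/3, hence q_E = 20.
P_E = 172 − 3·20 − 20 = 92.
Profit = (92 − 32)·20 = 1200.

1200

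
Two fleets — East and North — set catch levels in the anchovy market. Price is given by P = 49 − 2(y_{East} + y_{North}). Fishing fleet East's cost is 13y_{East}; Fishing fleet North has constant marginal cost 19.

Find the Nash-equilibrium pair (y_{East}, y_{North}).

7, 4

Fishing fleet East's profit: π = y_{East}(49 − 2(y_{East} + y_{North})) − 13y_{East}.
∂π/∂y_{East} = 36 − 4y_{East} − 2y_{North} = 0, so y_{East} = 9 − 0.5y_{North}.
By the same steps for North: y_{North} = 7.5 − 0.5y_{East}.
Plugging y_{North} into East's best response: y_{East} = 9 − 0.5(7.5 − 0.5y_{East}) ⇒ 0.75y_{East} = 5.25, so y_{East} = 7.
Then y_{North} = 7.5 − 0.5·7 = 4.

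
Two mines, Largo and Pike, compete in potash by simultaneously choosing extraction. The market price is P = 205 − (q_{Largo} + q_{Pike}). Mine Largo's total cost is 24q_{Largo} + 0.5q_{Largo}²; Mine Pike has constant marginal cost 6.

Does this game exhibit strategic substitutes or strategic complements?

Mine Largo's profit: π = q_{Largo}(205 − (q_{Largo} + q_{Pike})) − 24q_{Largo} − 0.5q_{Largo}².
∂π/∂q_{Largo} = 181 − 3q_{Largo} − q_{Pike} = 0, so q_{Largo} = 181/3 − (1/3)q_{Pike}.
The best-response slope dq_{Largo}/dq_{Pike} = −1/3 < 0: the reaction function is downward-sloping, so the choices are strategic substitutes.

strategic substitutes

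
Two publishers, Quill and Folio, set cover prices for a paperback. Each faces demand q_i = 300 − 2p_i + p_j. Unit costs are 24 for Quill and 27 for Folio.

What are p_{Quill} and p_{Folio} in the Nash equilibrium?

Quill's profit: π = (p_{Quill} − 24)(300 − 2p_{Quill} + p_{Folio}).
∂π/∂p_{Quill} = 348 − 4p_{Quill} + p_{Folio} = 0 ⇒ p_{Quill} = 87 + 0.25p_{Folio}.
Similarly p_{Folio} = 88.5 + 0.25p_{Quill}.
Solving the two reaction functions simultaneously: (1 − (0.25)(0.25))p_{Quill} = 87 + 0.25·88.5, so 0.9375p_{Quill} = 109.125 and p_{Quill} = 116.4.
Then p_{Folio} = 88.5 + 0.25·116.4 = 117.6.

116.4, 117.6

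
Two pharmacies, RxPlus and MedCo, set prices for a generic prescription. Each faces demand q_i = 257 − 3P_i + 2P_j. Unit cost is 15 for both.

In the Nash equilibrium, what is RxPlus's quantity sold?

181.5

RxPlus's profit: π = (P_{RxPlus} − 15)(257 − 3P_{RxPlus} + 2P_{MedCo}).
∂π/∂P_{RxPlus} = 302 − 6P_{RxPlus} + 2P_{MedCo} = 0 ⇒ P_{RxPlus} = 151/3 + (1/3)P_{MedCo}.
Setting P_{RxPlus} = P_{MedCo} in the reaction function: P_{RxPlus} = 151/3 + (1/3)P_{RxPlus}, so P_{RxPlus} = (151/3) / (2/3) = 75.5.
q_{RxPlus} = 257 − 3·75.5 + 2·75.5 = 181.5.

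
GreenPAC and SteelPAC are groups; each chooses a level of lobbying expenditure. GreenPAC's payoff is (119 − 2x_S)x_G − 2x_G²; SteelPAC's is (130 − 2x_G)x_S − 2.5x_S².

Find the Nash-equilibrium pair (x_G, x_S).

Expanding GreenPAC's payoff: 119x_G − 2x_Sx_G − 2x_G².
∂π/∂x_G = 119 − 2x_S − 4x_G = 0, so x_G = 29.75 − 0.5x_S.
Likewise for SteelPAC: x_S = 26 − 0.4x_G.
Solving the two reaction functions simultaneously: (1 − (−0.5)(−0.4))x_G = 29.75 − 0.5·26, so 0.8x_G = 16.75 and x_G = 20.9375.
Then x_S = 26 − 0.4·20.9375 = 17.625.

20.9375, 17.625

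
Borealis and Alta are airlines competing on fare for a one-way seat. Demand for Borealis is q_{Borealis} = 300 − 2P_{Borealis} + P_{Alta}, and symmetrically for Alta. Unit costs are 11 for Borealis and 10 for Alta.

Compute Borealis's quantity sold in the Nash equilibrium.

192.4

Borealis's profit: π = (P_{Borealis} − 11)(300 − 2P_{Borealis} + P_{Alta}).
∂π/∂P_{Borealis} = 322 − 4P_{Borealis} + P_{Alta} = 0 ⇒ P_{Borealis} = 80.5 + 0.25P_{Alta}.
Similarly P_{Alta} = 80 + 0.25P_{Borealis}.
Solving the two reaction functions simultaneously: (1 − (0.25)(0.25))P_{Borealis} = 80.5 + 0.25·80, so 0.9375P_{Borealis} = 100.5 and P_{Borealis} = 107.2.
Then P_{Alta} = 80 + 0.25·107.2 = 106.8.
q_{Borealis} = 300 − 2·107.2 + 106.8 = 192.4.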